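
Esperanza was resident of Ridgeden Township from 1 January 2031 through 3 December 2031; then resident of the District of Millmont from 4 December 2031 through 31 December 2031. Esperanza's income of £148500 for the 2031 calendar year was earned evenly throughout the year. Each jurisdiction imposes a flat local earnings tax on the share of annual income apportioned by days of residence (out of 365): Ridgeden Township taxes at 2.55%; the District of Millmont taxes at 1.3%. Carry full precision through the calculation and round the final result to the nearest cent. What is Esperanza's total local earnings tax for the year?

Ridgeden Township, 1 January – 3 December 2031: 337 days → £148500 × 2.55% × 337/365 = £3496.2596
The District of Millmont, 4 December – 31 December 2031: 28 days → £148500 × 1.3% × 28/365 = £148.0932
Total = £3644.3527

£3644.35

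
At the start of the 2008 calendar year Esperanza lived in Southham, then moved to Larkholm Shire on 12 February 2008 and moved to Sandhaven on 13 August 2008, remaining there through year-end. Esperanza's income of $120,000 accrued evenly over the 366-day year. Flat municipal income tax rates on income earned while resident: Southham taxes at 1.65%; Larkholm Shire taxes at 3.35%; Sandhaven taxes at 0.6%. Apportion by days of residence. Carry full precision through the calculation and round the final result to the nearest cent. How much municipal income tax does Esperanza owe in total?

$2,514.59

Southham, 1 January – 11 February 2008: 42 days → $120,000 × 1.65% × 42/366 = $227.2131
Larkholm Shire, 12 February – 12 August 2008: 183 days → $120,000 × 3.35% × 183/366 = $2,010.0000
Sandhaven, 13 August – 31 December 2008: 141 days → $120,000 × 0.6% × 141/366 = $277.3770
Total = $2,514.5902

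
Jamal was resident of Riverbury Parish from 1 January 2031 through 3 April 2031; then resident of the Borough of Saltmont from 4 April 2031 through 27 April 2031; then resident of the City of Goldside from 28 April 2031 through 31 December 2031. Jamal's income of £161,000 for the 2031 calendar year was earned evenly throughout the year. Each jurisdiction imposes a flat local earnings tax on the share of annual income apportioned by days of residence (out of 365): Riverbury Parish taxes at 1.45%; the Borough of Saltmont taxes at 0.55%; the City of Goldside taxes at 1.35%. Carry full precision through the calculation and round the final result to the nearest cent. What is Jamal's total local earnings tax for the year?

£2,129.83

Riverbury Parish, 1 January – 3 April 2031: 93 days → £161,000 × 1.45% × 93/365 = £594.8178
The Borough of Saltmont, 4 April – 27 April 2031: 24 days → £161,000 × 0.55% × 24/365 = £58.2247
The City of Goldside, 28 April – 31 December 2031: 248 days → £161,000 × 1.35% × 248/365 = £1,476.7890
Total = £2,129.8315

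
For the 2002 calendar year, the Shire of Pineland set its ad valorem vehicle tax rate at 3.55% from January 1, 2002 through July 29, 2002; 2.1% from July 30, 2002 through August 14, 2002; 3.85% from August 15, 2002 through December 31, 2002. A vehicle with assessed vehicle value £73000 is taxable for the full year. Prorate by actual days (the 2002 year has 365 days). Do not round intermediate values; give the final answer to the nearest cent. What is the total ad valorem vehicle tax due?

£2628.50

January 1 – July 29, 2002: 210 days at 3.55% → £73000 × 3.55% × 210/365 = £1491.0000
July 30 – August 14, 2002: 16 days at 2.1% → £73000 × 2.1% × 16/365 = £67.2000
August 15 – December 31, 2002: 139 days at 3.85% → £73000 × 3.85% × 139/365 = £1070.3000
Total = £2628.5000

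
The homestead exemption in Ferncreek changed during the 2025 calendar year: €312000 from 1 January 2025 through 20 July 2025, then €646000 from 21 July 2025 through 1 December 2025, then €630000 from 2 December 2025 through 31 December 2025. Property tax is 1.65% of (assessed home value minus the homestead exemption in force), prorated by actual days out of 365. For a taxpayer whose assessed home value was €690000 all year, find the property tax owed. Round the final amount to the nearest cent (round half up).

1 January – 20 July 2025: 201 days, exemption €312000 → (€690000 − €312000) × 1.65% × 201/365 = €3434.6219
21 July – 1 December 2025: 134 days, exemption €646000 → (€690000 − €646000) × 1.65% × 134/365 = €266.5315
2 December – 31 December 2025: 30 days, exemption €630000 → (€690000 − €630000) × 1.65% × 30/365 = €81.3699
Total = €3782.5233

€3782.52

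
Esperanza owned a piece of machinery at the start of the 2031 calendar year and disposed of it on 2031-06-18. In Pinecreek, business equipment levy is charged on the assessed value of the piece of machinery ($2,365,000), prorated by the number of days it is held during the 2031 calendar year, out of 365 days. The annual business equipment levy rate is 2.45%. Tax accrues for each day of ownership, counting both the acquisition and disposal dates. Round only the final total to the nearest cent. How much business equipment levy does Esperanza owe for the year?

Days held (2031-01-01 to 2031-06-18): 169 out of 365
Tax = $2,365,000 × 2.45% × 169/365 = $26,828.1712

$26,828.17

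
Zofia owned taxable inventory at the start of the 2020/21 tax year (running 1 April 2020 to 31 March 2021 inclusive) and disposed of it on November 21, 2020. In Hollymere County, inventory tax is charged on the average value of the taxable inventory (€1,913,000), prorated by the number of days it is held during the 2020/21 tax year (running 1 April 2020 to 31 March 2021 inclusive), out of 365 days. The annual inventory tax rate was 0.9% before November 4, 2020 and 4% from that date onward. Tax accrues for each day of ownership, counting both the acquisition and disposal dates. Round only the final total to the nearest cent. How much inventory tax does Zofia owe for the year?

€14,009.45

April 1 – November 3, 2020: 217 days at 0.9% → €1,913,000 × 0.9% × 217/365 = €10,235.8603
November 4 – November 21, 2020: 18 days at 4% → €1,913,000 × 4% × 18/365 = €3,773.5890
Total = €14,009.4493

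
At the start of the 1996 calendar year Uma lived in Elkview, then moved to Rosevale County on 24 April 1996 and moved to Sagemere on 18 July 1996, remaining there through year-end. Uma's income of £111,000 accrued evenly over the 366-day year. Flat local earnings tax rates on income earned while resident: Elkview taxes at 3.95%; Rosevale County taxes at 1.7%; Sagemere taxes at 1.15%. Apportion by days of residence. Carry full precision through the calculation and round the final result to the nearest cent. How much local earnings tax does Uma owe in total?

£2,386.35

Elkview, 1 January – 23 April 1996: 114 days → £111,000 × 3.95% × 114/366 = £1,365.6639
Rosevale County, 24 April – 17 July 1996: 85 days → £111,000 × 1.7% × 85/366 = £438.2377
Sagemere, 18 July – 31 December 1996: 167 days → £111,000 × 1.15% × 167/366 = £582.4467
Total = £2,386.3484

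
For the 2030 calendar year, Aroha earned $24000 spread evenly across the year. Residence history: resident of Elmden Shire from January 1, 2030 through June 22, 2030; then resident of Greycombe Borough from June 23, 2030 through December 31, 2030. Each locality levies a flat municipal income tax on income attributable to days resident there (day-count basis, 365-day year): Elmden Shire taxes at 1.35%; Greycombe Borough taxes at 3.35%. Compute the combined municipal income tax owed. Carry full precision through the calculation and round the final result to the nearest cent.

Elmden Shire, January 1 – June 22, 2030: 173 days → $24000 × 1.35% × 173/365 = $153.5671
Greycombe Borough, June 23 – December 31, 2030: 192 days → $24000 × 3.35% × 192/365 = $422.9260
Total = $576.4932

$576.49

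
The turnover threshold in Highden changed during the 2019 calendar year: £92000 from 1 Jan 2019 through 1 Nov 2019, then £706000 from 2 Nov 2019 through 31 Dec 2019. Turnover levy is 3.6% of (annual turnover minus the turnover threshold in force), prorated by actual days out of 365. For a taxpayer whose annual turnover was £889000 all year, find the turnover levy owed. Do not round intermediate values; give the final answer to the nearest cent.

1 Jan – 1 Nov 2019: 305 days, exemption £92000 → (£889000 − £92000) × 3.6% × 305/365 = £23975.5068
2 Nov – 31 Dec 2019: 60 days, exemption £706000 → (£889000 − £706000) × 3.6% × 60/365 = £1082.9589
Total = £25058.4658

£25058.47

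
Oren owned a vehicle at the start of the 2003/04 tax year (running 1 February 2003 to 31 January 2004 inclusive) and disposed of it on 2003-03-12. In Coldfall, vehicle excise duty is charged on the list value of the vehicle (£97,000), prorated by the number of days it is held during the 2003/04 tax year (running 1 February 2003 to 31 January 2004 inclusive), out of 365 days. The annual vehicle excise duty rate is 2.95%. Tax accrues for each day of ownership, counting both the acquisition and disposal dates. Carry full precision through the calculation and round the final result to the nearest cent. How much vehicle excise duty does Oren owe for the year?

£313.59

Days held (2003-02-01 to 2003-03-12): 40 out of 365
Tax = £97,000 × 2.95% × 40/365 = £313.5890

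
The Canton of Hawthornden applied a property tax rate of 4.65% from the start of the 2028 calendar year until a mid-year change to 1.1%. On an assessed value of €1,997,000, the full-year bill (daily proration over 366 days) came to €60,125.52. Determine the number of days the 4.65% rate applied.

Let d = days at the first rate; then 366 − d days at the second rate.
€1,997,000 × [4.65%·d + 1.1%·(366−d)] / 366 = €60,125.52
Solving gives d = 197, so the new rate took effect on 16 July 2028.

197 days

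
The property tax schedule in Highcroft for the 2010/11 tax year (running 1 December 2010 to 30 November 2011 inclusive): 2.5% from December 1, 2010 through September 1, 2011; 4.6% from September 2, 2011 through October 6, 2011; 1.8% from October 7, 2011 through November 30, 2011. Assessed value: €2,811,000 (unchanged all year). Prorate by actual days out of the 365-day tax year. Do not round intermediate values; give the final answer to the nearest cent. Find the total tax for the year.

December 1, 2010 – September 1, 2011: 275 days at 2.5% → €2,811,000 × 2.5% × 275/365 = €52,946.9178
September 2 – October 6, 2011: 35 days at 4.6% → €2,811,000 × 4.6% × 35/365 = €12,399.2055
October 7 – November 30, 2011: 55 days at 1.8% → €2,811,000 × 1.8% × 55/365 = €7,624.3562
Total = €72,970.4795

€72,970.48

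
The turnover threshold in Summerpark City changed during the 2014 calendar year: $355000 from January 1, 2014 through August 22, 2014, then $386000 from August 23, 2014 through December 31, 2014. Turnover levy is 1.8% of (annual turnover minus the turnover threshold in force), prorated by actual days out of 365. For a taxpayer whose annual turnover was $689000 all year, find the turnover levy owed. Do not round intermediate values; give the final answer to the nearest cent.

January 1 – August 22, 2014: 234 days, exemption $355000 → ($689000 − $355000) × 1.8% × 234/365 = $3854.2685
August 23 – December 31, 2014: 131 days, exemption $386000 → ($689000 − $386000) × 1.8% × 131/365 = $1957.4630
Total = $5811.7315

$5811.73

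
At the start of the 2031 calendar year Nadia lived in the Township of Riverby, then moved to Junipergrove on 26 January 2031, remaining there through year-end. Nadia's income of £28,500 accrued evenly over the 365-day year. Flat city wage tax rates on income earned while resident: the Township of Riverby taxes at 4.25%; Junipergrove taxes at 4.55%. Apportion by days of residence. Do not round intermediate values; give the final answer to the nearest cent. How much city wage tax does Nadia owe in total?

£1,290.89

The Township of Riverby, 1 January – 25 January 2031: 25 days → £28,500 × 4.25% × 25/365 = £82.9623
Junipergrove, 26 January – 31 December 2031: 340 days → £28,500 × 4.55% × 340/365 = £1,207.9315
Total = £1,290.8938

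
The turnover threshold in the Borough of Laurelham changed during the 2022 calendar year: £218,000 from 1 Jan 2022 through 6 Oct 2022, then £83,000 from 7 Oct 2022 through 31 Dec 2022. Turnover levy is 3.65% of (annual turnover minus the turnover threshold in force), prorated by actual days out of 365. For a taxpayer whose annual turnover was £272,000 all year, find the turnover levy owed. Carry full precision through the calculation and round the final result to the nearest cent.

1 Jan – 6 Oct 2022: 279 days, exemption £218,000 → (£272,000 − £218,000) × 3.65% × 279/365 = £1,506.6000
7 Oct – 31 Dec 2022: 86 days, exemption £83,000 → (£272,000 − £83,000) × 3.65% × 86/365 = £1,625.4000
Total = £3,132.0000

£3,132.00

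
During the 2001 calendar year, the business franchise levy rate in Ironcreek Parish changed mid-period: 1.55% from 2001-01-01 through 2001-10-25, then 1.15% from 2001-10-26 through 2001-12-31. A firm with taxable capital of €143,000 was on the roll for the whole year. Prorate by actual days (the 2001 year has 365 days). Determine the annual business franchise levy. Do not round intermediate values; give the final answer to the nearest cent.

€2,111.50

2001-01-01 to 2001-10-25: 298 days at 1.55% → €143,000 × 1.55% × 298/365 = €1,809.6356
2001-10-26 to 2001-12-31: 67 days at 1.15% → €143,000 × 1.15% × 67/365 = €301.8671
Total = €2,111.5027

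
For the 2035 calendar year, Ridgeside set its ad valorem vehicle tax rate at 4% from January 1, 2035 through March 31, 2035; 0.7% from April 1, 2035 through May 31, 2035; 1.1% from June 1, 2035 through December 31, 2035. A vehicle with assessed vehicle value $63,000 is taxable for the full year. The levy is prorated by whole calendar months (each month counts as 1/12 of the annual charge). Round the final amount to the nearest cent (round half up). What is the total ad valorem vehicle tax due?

$1,107.75

January 1 – March 31, 2035: 3 months at 4% → $63,000 × 4% × 3/12 = $630.0000
April 1 – May 31, 2035: 2 months at 0.7% → $63,000 × 0.7% × 2/12 = $73.5000
June 1 – December 31, 2035: 7 months at 1.1% → $63,000 × 1.1% × 7/12 = $404.2500
Total = $1,107.7500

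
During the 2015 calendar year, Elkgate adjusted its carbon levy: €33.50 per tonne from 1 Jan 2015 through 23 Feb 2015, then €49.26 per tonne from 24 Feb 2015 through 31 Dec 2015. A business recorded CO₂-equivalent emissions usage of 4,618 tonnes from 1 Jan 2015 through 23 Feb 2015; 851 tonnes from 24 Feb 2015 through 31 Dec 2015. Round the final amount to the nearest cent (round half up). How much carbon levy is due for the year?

€196,623.26

1 Jan – 23 Feb 2015: 4,618 tonnes at €33.50/tonne → €154,703.00
24 Feb – 31 Dec 2015: 851 tonnes at €49.26/tonne → €41,920.26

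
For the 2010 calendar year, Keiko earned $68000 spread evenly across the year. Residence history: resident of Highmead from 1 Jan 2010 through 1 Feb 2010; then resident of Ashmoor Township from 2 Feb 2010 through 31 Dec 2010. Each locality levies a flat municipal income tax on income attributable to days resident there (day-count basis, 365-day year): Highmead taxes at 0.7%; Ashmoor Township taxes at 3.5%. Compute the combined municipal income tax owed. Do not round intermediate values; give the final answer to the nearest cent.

Highmead, 1 Jan – 1 Feb 2010: 32 days → $68000 × 0.7% × 32/365 = $41.7315
Ashmoor Township, 2 Feb – 31 Dec 2010: 333 days → $68000 × 3.5% × 333/365 = $2171.3425
Total = $2213.0740

$2213.07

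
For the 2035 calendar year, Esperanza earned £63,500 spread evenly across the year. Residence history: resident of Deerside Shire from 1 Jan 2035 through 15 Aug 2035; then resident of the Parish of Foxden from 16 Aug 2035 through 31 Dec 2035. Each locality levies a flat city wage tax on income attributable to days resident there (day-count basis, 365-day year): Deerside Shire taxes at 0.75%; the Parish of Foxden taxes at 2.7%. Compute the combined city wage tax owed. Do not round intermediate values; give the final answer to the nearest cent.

£944.41

Deerside Shire, 1 Jan – 15 Aug 2035: 227 days → £63,500 × 0.75% × 227/365 = £296.1884
The Parish of Foxden, 16 Aug – 31 Dec 2035: 138 days → £63,500 × 2.7% × 138/365 = £648.2219
Total = £944.4103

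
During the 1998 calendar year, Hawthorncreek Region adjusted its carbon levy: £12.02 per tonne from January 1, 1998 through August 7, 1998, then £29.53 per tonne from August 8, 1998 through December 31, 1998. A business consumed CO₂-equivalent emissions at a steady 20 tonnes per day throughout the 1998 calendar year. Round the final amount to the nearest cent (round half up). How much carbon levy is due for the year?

£138,875.20

January 1 – August 7, 1998: 219 days × 20 tonnes/day = 4,380 tonnes at £12.02/tonne → £52,647.60
August 8 – December 31, 1998: 146 days × 20 tonnes/day = 2,920 tonnes at £29.53/tonne → £86,227.60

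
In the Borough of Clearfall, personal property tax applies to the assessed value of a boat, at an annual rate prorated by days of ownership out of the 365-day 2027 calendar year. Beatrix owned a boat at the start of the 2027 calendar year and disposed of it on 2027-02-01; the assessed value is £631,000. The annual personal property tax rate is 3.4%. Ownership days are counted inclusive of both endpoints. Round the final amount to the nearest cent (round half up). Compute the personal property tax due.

£1,880.90

Days held (2027-01-01 to 2027-02-01): 32 out of 365
Tax = £631,000 × 3.4% × 32/365 = £1,880.8986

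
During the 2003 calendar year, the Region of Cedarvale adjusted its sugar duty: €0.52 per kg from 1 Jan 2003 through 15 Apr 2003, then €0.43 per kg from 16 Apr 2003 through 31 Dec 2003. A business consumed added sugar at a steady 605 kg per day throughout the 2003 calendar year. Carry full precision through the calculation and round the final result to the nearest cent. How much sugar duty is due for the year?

1 Jan – 15 Apr 2003: 105 days × 605 kg/day = 63,525 kg at €0.52/kg → €33,033.00
16 Apr – 31 Dec 2003: 260 days × 605 kg/day = 157,300 kg at €0.43/kg → €67,639.00

€100,672.00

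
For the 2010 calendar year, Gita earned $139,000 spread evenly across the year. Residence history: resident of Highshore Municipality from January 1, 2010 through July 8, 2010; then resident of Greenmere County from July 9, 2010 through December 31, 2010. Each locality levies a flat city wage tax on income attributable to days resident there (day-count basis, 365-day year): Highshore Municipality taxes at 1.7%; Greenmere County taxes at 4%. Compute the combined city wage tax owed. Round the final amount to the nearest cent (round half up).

$3,904.57

Highshore Municipality, January 1 – July 8, 2010: 189 days → $139,000 × 1.7% × 189/365 = $1,223.5808
Greenmere County, July 9 – December 31, 2010: 176 days → $139,000 × 4% × 176/365 = $2,680.9863
Total = $3,904.5671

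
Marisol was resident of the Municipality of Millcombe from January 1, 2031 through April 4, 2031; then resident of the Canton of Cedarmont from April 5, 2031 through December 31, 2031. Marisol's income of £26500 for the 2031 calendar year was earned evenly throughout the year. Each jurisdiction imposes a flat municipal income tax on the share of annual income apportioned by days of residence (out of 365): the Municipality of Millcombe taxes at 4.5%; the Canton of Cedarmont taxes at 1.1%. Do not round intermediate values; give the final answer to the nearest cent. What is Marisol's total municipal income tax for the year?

£523.54

The Municipality of Millcombe, January 1 – April 4, 2031: 94 days → £26500 × 4.5% × 94/365 = £307.1096
The Canton of Cedarmont, April 5 – December 31, 2031: 271 days → £26500 × 1.1% × 271/365 = £216.4288
Total = £523.5384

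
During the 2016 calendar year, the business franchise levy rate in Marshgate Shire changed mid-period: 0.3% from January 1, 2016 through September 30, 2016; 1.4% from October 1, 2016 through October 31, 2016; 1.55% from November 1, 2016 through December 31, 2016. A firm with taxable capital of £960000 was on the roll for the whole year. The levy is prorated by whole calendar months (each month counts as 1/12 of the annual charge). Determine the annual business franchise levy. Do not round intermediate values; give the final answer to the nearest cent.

January 1 – September 30, 2016: 9 months at 0.3% → £960000 × 0.3% × 9/12 = £2160.0000
October 1 – October 31, 2016: 1 month at 1.4% → £960000 × 1.4% × 1/12 = £1120.0000
November 1 – December 31, 2016: 2 months at 1.55% → £960000 × 1.55% × 2/12 = £2480.0000
Total = £5760.0000

£5760.00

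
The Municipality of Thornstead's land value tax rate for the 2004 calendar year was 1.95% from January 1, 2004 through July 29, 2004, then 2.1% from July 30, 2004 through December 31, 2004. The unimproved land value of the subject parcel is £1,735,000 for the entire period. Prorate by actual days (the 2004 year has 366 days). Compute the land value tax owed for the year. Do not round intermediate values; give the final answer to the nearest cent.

January 1 – July 29, 2004: 211 days at 1.95% → £1,735,000 × 1.95% × 211/366 = £19,504.5287
July 30 – December 31, 2004: 155 days at 2.1% → £1,735,000 × 2.1% × 155/366 = £15,430.1230
Total = £34,934.6516

£34,934.65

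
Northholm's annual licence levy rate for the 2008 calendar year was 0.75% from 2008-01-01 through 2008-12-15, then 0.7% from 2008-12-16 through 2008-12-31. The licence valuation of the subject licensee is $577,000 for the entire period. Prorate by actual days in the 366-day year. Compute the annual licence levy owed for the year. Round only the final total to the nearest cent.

2008-01-01 to 2008-12-15: 350 days at 0.75% → $577,000 × 0.75% × 350/366 = $4,138.3197
2008-12-16 to 2008-12-31: 16 days at 0.7% → $577,000 × 0.7% × 16/366 = $176.5683
Total = $4,314.8880

$4,314.89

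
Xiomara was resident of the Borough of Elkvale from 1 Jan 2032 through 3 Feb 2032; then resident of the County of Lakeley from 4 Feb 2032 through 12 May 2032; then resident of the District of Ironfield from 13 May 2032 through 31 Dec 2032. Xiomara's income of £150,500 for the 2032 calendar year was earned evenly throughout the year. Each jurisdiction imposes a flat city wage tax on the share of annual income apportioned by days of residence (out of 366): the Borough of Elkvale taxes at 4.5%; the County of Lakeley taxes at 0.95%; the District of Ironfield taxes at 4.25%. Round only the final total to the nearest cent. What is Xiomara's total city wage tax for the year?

The Borough of Elkvale, 1 Jan – 3 Feb 2032: 34 days → £150,500 × 4.5% × 34/366 = £629.1393
The County of Lakeley, 4 Feb – 12 May 2032: 99 days → £150,500 × 0.95% × 99/366 = £386.7357
The District of Ironfield, 13 May – 31 Dec 2032: 233 days → £150,500 × 4.25% × 233/366 = £4,071.9296
Total = £5,087.8046

£5,087.80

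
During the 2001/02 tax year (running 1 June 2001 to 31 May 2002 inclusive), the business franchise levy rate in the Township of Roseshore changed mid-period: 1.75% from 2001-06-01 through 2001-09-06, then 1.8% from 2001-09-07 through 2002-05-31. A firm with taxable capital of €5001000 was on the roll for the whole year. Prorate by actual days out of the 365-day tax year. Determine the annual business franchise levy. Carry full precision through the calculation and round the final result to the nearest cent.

€89346.63

2001-06-01 to 2001-09-06: 98 days at 1.75% → €5001000 × 1.75% × 98/365 = €23497.8493
2001-09-07 to 2002-05-31: 267 days at 1.8% → €5001000 × 1.8% × 267/365 = €65848.7836
Total = €89346.6329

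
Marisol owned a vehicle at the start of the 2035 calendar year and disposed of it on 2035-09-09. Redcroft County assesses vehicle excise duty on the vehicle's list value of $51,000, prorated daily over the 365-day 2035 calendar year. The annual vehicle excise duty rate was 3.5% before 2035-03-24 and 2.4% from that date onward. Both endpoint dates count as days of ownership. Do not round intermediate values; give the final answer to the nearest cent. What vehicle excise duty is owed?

2035-01-01 to 2035-03-23: 82 days at 3.5% → $51,000 × 3.5% × 82/365 = $401.0137
2035-03-24 to 2035-09-09: 170 days at 2.4% → $51,000 × 2.4% × 170/365 = $570.0822
Total = $971.0959

$971.10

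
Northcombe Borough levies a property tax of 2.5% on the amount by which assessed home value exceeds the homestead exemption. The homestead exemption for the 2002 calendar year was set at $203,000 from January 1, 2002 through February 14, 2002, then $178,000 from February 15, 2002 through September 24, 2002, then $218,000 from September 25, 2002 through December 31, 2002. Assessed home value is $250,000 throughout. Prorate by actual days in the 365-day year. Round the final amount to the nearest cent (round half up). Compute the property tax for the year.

$1,454.45

January 1 – February 14, 2002: 45 days, exemption $203,000 → ($250,000 − $203,000) × 2.5% × 45/365 = $144.8630
February 15 – September 24, 2002: 222 days, exemption $178,000 → ($250,000 − $178,000) × 2.5% × 222/365 = $1,094.7945
September 25 – December 31, 2002: 98 days, exemption $218,000 → ($250,000 − $218,000) × 2.5% × 98/365 = $214.7945
Total = $1,454.4521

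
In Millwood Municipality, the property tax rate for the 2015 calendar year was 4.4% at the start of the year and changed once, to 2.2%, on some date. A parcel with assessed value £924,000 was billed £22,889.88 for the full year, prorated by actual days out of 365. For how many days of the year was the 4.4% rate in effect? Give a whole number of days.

46 days

Let d = days at the first rate; then 365 − d days at the second rate.
£924,000 × [4.4%·d + 2.2%·(365−d)] / 365 = £22,889.88
Solving gives d = 46, so the new rate took effect on 16 February 2015.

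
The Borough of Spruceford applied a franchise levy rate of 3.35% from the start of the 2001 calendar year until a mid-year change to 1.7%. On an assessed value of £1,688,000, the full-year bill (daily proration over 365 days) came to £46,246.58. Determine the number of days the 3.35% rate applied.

Let d = days at the first rate; then 365 − d days at the second rate.
£1,688,000 × [3.35%·d + 1.7%·(365−d)] / 365 = £46,246.58
Solving gives d = 230, so the new rate took effect on 19 Aug 2001.

230 days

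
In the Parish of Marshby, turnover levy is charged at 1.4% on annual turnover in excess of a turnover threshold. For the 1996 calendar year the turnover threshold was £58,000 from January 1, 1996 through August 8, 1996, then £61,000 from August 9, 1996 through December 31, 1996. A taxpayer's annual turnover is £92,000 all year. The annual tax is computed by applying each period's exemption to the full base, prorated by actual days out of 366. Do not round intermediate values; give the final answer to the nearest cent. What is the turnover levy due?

January 1 – August 8, 1996: 221 days, exemption £58,000 → (£92,000 − £58,000) × 1.4% × 221/366 = £287.4208
August 9 – December 31, 1996: 145 days, exemption £61,000 → (£92,000 − £61,000) × 1.4% × 145/366 = £171.9399
Total = £459.3607

£459.36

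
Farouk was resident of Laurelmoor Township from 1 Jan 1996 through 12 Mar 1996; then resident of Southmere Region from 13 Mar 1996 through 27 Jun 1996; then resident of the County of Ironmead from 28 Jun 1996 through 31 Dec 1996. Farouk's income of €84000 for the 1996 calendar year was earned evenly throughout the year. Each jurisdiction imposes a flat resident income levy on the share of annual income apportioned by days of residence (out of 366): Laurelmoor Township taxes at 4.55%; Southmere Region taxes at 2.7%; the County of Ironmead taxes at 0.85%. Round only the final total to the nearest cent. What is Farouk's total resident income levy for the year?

€1779.72

Laurelmoor Township, 1 Jan – 12 Mar 1996: 72 days → €84000 × 4.55% × 72/366 = €751.8689
Southmere Region, 13 Mar – 27 Jun 1996: 107 days → €84000 × 2.7% × 107/366 = €663.0492
The County of Ironmead, 28 Jun – 31 Dec 1996: 187 days → €84000 × 0.85% × 187/366 = €364.8033
Total = €1779.7213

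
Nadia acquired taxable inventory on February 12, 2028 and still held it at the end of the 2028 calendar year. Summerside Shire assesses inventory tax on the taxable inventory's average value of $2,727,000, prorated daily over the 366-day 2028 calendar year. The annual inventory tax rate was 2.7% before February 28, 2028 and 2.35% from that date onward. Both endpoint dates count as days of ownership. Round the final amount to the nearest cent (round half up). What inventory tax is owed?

$57,147.79

February 12 – February 27, 2028: 16 days at 2.7% → $2,727,000 × 2.7% × 16/366 = $3,218.7541
February 28 – December 31, 2028: 308 days at 2.35% → $2,727,000 × 2.35% × 308/366 = $53,929.0328
Total = $57,147.7869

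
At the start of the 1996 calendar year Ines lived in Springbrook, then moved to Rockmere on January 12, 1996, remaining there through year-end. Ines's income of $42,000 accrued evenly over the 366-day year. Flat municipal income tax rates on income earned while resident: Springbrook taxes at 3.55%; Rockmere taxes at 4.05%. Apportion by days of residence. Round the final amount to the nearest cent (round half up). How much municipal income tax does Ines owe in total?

Springbrook, January 1 – January 11, 1996: 11 days → $42,000 × 3.55% × 11/366 = $44.8115
Rockmere, January 12 – December 31, 1996: 355 days → $42,000 × 4.05% × 355/366 = $1,649.8770
Total = $1,694.6885

$1,694.69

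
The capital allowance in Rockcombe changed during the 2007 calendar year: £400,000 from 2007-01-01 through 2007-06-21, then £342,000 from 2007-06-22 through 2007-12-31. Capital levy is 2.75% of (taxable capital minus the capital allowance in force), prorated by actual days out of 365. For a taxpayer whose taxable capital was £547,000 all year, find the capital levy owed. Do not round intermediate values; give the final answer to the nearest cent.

£4,885.88

2007-01-01 to 2007-06-21: 172 days, exemption £400,000 → (£547,000 − £400,000) × 2.75% × 172/365 = £1,904.9589
2007-06-22 to 2007-12-31: 193 days, exemption £342,000 → (£547,000 − £342,000) × 2.75% × 193/365 = £2,980.9247
Total = £4,885.8836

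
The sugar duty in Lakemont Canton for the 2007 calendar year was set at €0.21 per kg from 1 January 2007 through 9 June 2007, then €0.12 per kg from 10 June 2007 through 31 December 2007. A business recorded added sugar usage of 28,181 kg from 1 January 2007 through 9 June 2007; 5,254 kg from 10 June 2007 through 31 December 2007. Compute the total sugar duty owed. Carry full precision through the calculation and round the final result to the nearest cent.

€6,548.49

1 January – 9 June 2007: 28,181 kg at €0.21/kg → €5,918.01
10 June – 31 December 2007: 5,254 kg at €0.12/kg → €630.48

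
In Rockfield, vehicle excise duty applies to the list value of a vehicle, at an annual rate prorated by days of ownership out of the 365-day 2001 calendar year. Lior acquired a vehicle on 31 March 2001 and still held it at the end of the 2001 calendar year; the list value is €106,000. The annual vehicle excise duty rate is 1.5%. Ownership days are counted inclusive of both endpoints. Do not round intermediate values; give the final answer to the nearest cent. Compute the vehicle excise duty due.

€1,202.30

Days held (31 March – 31 December 2001): 276 out of 365
Tax = €106,000 × 1.5% × 276/365 = €1,202.3014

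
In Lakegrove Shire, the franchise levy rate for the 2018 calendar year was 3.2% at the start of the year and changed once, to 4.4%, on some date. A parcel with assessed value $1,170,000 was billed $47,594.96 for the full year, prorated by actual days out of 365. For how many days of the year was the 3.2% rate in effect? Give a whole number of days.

101 days

Let d = days at the first rate; then 365 − d days at the second rate.
$1,170,000 × [3.2%·d + 4.4%·(365−d)] / 365 = $47,594.96
Solving gives d = 101, so the new rate took effect on April 12, 2018.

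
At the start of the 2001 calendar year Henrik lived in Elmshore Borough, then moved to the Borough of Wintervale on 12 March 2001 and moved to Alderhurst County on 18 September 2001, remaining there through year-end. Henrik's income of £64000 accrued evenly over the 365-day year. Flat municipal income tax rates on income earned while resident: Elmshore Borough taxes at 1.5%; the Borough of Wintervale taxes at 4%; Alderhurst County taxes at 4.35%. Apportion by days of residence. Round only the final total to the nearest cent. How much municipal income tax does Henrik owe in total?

Elmshore Borough, 1 January – 11 March 2001: 70 days → £64000 × 1.5% × 70/365 = £184.1096
The Borough of Wintervale, 12 March – 17 September 2001: 190 days → £64000 × 4% × 190/365 = £1332.6027
Alderhurst County, 18 September – 31 December 2001: 105 days → £64000 × 4.35% × 105/365 = £800.8767
Total = £2317.5890

£2317.59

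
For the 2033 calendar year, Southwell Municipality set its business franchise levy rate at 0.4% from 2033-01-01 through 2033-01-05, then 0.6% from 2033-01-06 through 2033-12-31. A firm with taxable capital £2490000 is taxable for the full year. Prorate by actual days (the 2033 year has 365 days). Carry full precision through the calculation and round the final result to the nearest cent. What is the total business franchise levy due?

£14871.78

2033-01-01 to 2033-01-05: 5 days at 0.4% → £2490000 × 0.4% × 5/365 = £136.4384
2033-01-06 to 2033-12-31: 360 days at 0.6% → £2490000 × 0.6% × 360/365 = £14735.3425
Total = £14871.7808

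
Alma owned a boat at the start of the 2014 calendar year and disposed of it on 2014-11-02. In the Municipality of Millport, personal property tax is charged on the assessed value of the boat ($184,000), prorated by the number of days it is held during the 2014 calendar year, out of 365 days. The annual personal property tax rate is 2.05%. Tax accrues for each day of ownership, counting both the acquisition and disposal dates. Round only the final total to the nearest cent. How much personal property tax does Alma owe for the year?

$3,162.28

Days held (2014-01-01 to 2014-11-02): 306 out of 365
Tax = $184,000 × 2.05% × 306/365 = $3,162.2795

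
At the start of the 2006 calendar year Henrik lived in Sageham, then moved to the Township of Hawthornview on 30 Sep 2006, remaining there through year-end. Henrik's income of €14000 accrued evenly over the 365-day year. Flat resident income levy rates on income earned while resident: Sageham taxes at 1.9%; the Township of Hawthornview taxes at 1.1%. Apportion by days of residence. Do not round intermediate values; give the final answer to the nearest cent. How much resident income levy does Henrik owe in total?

Sageham, 1 Jan – 29 Sep 2006: 272 days → €14000 × 1.9% × 272/365 = €198.2247
The Township of Hawthornview, 30 Sep – 31 Dec 2006: 93 days → €14000 × 1.1% × 93/365 = €39.2384
Total = €237.4630

€237.46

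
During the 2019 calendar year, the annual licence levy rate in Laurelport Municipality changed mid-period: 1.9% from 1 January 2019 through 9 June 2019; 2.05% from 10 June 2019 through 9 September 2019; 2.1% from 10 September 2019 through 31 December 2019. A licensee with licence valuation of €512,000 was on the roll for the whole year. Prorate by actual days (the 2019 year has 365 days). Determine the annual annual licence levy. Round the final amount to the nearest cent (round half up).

1 January – 9 June 2019: 160 days at 1.9% → €512,000 × 1.9% × 160/365 = €4,264.3288
10 June – 9 September 2019: 92 days at 2.05% → €512,000 × 2.05% × 92/365 = €2,645.5671
10 September – 31 December 2019: 113 days at 2.1% → €512,000 × 2.1% × 113/365 = €3,328.7014
Total = €10,238.5973

€10,238.60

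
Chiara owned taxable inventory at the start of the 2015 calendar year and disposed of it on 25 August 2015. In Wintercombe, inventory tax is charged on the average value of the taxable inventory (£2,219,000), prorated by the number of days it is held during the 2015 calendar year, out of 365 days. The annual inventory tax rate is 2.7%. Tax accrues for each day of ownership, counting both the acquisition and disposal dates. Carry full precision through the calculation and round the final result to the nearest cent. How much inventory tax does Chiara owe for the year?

£38,902.41

Days held (1 January – 25 August 2015): 237 out of 365
Tax = £2,219,000 × 2.7% × 237/365 = £38,902.4137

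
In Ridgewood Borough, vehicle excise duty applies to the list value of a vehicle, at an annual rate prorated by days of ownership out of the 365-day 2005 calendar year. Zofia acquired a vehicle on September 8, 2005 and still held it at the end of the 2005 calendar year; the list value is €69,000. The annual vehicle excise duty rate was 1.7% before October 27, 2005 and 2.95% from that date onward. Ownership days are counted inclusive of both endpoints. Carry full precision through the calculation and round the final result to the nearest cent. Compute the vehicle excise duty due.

September 8 – October 26, 2005: 49 days at 1.7% → €69,000 × 1.7% × 49/365 = €157.4712
October 27 – December 31, 2005: 66 days at 2.95% → €69,000 × 2.95% × 66/365 = €368.0630
Total = €525.5342

€525.53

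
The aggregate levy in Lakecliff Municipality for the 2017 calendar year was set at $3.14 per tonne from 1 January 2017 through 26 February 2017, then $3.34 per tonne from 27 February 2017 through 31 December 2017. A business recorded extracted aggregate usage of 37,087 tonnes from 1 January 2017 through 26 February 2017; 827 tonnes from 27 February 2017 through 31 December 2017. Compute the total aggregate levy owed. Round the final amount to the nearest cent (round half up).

$119,215.36

1 January – 26 February 2017: 37,087 tonnes at $3.14/tonne → $116,453.18
27 February – 31 December 2017: 827 tonnes at $3.34/tonne → $2,762.18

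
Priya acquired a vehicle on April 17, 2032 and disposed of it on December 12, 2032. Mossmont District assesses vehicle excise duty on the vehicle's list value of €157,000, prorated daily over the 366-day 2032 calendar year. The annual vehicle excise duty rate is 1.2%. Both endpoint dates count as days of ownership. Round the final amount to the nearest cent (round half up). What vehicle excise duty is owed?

€1,235.41

Days held (April 17 – December 12, 2032): 240 out of 366
Tax = €157,000 × 1.2% × 240/366 = €1,235.4098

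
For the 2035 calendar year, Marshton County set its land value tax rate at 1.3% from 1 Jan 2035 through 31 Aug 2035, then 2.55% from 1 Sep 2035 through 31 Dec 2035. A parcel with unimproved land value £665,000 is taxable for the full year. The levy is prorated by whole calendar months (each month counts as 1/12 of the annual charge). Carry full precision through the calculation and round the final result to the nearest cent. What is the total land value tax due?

£11,415.83

1 Jan – 31 Aug 2035: 8 months at 1.3% → £665,000 × 1.3% × 8/12 = £5,763.3333
1 Sep – 31 Dec 2035: 4 months at 2.55% → £665,000 × 2.55% × 4/12 = £5,652.5000
Total = £11,415.8333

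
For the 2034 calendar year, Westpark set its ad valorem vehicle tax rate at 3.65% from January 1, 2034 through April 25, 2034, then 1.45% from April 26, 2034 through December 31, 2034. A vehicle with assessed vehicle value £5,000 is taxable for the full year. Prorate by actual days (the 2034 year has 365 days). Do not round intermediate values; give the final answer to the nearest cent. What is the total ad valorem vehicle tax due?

£107.16

January 1 – April 25, 2034: 115 days at 3.65% → £5,000 × 3.65% × 115/365 = £57.5000
April 26 – December 31, 2034: 250 days at 1.45% → £5,000 × 1.45% × 250/365 = £49.6575
Total = £107.1575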